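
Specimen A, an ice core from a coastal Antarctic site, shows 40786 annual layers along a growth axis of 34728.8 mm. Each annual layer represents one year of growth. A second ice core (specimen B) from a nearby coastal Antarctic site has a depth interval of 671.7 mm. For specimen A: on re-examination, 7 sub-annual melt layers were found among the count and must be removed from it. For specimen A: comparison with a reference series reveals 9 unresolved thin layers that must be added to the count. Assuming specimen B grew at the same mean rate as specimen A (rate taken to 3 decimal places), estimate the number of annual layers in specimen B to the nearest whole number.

789 annual layers

Specimen A: after corrections the count is 40786 − 7 + 9 = 40788 annual layers.
A: Mean rate = 34728.8 mm / 40788 years ≈ 0.851 mm per year.
For B, 671.7 / 0.851 = 789.31 years ≈ 789 annual layers.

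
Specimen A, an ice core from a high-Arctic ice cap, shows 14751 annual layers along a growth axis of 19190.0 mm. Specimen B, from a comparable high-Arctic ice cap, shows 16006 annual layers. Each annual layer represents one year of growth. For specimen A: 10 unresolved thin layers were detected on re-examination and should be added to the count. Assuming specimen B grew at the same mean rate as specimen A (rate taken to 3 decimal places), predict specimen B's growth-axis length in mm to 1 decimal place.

Specimen A: correcting the raw count gives 14751 + 10 = 14761 true annual layers.
A: 19190.0 mm over 14761 years gives 19190.0 / 14761 ≈ 1.300 mm/yr.
For B, 1.300 mm/year × 16006 years = 20807.8 mm.

20807.8 mm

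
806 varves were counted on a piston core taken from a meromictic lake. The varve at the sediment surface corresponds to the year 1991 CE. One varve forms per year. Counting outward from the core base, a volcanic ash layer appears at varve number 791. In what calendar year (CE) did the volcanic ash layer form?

1976 CE

Between varve 791 and the sediment surface there are 806 − 791 = 15 varves.
The varve at the sediment surface is 1991 CE, so the volcanic ash layer dates to 1991 − 15 = 1976 CE.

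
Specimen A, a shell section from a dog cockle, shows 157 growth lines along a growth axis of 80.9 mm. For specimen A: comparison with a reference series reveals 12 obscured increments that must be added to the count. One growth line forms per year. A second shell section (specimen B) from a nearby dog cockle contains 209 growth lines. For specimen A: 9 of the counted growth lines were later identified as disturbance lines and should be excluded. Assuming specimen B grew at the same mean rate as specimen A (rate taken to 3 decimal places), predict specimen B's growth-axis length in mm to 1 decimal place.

Specimen A: true growth line count = 157 − 9 + 12 = 160.
A: Mean rate = 80.9 mm / 160 years ≈ 0.506 mm/yr.
B's length ≈ 0.506 × 209 = 105.8 mm.

105.8 mm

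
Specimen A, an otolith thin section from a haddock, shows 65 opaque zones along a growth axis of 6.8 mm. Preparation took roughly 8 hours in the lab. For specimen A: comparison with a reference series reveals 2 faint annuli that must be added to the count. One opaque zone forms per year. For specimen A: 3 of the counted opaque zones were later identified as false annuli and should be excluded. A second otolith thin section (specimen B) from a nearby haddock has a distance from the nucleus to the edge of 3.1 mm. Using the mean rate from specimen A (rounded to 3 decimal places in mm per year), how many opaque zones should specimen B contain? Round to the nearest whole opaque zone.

29 opaque zones

Specimen A: after corrections the count is 65 − 3 + 2 = 64 opaque zones.
A: Mean rate = 6.8 mm / 64 years ≈ 0.106 mm per year.
For B, 3.1 / 0.106 = 29.25 years ≈ 29 opaque zones.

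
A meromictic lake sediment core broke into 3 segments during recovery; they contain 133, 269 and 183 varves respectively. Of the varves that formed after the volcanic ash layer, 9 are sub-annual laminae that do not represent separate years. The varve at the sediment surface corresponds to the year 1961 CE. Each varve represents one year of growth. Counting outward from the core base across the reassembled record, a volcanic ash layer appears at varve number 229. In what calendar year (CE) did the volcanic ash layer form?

1614 CE

Total varves = 133 + 269 + 183 = 585.
Between varve 229 and the sediment surface there are 585 − 229 = 356 varves.
Removing the 9 false varves leaves 356 − 9 = 347 true varves beyond the volcanic ash layer.
The varve at the sediment surface is 1961 CE, so the volcanic ash layer dates to 1961 − 347 = 1614 CE.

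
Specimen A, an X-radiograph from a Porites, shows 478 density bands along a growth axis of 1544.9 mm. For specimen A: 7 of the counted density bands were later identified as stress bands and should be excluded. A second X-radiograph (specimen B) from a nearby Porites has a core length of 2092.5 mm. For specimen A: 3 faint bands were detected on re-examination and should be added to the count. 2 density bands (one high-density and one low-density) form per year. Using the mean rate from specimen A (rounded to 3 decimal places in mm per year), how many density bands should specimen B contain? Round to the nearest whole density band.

642 density bands

Specimen A: after corrections the count is 478 − 7 + 3 = 474 density bands.
Specimen A: with 2 density bands per year, 474 / 2 = 237 years.
A: 1544.9 mm over 237 years gives 1544.9 / 237 ≈ 6.519 mm/yr.
Specimen B: 2092.5 mm / 6.519 mm per year = 320.98 years; at 2 density bands per year that is 320.98 × 2 ≈ 642 density bands.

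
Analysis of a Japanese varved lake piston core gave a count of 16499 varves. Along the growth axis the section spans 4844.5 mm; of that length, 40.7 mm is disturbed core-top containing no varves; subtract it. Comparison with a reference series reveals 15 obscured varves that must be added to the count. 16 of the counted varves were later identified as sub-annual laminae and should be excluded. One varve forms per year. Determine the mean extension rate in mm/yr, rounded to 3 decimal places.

0.291 mm/yr

True varve count = 16499 − 16 + 15 = 16498.
Net length = 4844.5 − 40.7 = 4803.8 mm.
Mean rate = 4803.8 mm / 16498 years ≈ 0.291 mm/yr.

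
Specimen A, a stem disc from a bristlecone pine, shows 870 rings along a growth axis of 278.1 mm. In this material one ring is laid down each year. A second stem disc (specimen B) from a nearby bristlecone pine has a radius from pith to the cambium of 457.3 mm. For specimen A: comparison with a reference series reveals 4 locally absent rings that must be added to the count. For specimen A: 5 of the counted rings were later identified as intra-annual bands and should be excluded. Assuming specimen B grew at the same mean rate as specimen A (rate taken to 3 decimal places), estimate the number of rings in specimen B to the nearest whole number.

Specimen A: adjusted count: 870 − 5 + 4 = 869 rings.
A: 278.1 mm over 869 years gives 278.1 / 869 ≈ 0.320 mm per year.
B spans 457.3 / 0.320 = 1429.06 years ≈ 1429 rings.

1429 rings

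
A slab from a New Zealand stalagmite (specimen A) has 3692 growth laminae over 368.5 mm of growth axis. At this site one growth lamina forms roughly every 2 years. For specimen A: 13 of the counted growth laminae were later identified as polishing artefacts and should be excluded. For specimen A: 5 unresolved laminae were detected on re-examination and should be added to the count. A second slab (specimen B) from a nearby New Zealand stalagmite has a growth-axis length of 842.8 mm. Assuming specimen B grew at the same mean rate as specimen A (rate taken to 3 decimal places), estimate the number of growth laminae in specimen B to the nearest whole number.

Specimen A: true growth lamina count = 3692 − 13 + 5 = 3684.
Specimen A: multiplying by 2 years per growth lamina: 3684 × 2 = 7368 years.
A: Mean rate = 368.5 mm / 7368 years ≈ 0.050 mm/year.
Specimen B: 842.8 mm / 0.050 mm per year = 16856.00 years; at 2 years per growth lamina that is 16856.00 / 2 ≈ 8428 growth laminae.

8428 growth laminae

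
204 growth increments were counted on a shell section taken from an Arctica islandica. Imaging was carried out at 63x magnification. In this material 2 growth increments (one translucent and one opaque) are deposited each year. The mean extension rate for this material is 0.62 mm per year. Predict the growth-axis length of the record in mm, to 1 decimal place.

63.2 mm

204 growth increments at 2 per year is 204 / 2 = 102 years.
Length ≈ 0.62 × 102 = 63.2 mm.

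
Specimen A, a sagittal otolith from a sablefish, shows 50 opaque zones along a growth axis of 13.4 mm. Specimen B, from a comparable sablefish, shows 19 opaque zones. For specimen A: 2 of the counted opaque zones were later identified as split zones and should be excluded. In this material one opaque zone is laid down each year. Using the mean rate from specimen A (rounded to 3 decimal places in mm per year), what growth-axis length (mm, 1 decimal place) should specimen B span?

Specimen A: after corrections the count is 50 − 2 = 48 opaque zones.
A: Extension rate ≈ 13.4 / 48 = 0.279 mm/year.
For B, 0.279 mm/year × 19 years = 5.3 mm.

5.3 mm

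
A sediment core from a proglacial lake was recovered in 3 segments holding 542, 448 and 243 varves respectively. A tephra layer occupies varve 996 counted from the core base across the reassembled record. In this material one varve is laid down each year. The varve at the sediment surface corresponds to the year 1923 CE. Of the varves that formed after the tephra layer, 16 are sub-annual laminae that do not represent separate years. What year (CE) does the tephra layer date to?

Total varves = 542 + 448 + 243 = 1233.
The tephra layer sits at varve 996 from the core base, so 1233 − 996 = 237 varves formed after it.
Excluding 16 false varves: 237 − 16 = 221.
Counting back 221 years from 1923 CE places the tephra layer in 1923 − 221 = 1702 CE.

1702 CE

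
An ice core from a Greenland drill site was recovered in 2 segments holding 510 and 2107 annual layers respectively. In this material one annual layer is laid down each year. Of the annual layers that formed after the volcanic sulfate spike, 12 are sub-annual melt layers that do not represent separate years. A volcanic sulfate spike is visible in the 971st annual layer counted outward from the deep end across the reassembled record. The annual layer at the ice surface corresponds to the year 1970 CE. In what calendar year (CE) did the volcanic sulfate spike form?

Total annual layers = 510 + 2107 = 2617.
Between annual layer 971 and the ice surface there are 2617 − 971 = 1646 annual layers.
Excluding 12 false annual layers: 1646 − 12 = 1634.
1970 − 1634 = 336 CE.

336 CE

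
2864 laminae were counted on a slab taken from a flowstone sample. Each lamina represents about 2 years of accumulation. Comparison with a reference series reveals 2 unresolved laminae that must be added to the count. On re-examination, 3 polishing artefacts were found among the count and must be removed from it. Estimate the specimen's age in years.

5726 years

Adjusted count: 2864 − 3 + 2 = 2863 laminae.
2863 laminae at 2 years each span 2863 × 2 = 5726 years.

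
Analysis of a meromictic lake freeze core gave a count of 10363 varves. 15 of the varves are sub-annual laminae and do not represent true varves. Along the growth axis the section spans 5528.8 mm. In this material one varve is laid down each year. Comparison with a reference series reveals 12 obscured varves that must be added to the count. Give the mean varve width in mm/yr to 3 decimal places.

Adjusted count: 10363 − 15 + 12 = 10360 varves.
Extension rate ≈ 5528.8 / 10360 = 0.534 mm/yr.

0.534 mm/yr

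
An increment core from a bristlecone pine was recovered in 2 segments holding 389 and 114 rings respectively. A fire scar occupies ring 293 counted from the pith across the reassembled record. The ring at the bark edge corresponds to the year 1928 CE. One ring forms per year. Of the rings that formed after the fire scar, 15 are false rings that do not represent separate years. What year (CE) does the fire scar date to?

Total rings = 389 + 114 = 503.
503 − 293 = 210 rings lie beyond the fire scar toward the bark edge.
210 − 15 false = 195 true rings after the fire scar.
Counting back 195 years from 1928 CE places the fire scar in 1928 − 195 = 1733 CE.

1733 CE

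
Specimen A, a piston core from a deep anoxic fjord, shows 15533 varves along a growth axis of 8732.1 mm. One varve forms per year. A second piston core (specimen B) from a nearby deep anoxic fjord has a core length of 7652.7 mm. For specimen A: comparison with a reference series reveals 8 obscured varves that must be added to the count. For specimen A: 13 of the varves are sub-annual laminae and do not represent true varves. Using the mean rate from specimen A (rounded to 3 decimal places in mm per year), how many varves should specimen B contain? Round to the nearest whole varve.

13617 varves

Specimen A: after corrections the count is 15533 − 13 + 8 = 15528 varves.
A: Extension rate ≈ 8732.1 / 15528 = 0.562 mm/year.
Specimen B: 7652.7 mm / 0.562 mm per year = 13616.90 years ≈ 13617 varves.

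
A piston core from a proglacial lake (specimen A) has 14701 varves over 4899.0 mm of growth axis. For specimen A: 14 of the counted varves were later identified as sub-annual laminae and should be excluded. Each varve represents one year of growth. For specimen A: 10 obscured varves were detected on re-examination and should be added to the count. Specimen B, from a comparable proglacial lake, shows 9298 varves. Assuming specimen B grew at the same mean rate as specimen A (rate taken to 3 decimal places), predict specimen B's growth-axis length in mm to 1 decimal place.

3096.2 mm

Specimen A: true varve count = 14701 − 14 + 10 = 14697.
A: Extension rate ≈ 4899.0 / 14697 = 0.333 mm/yr.
B's length ≈ 0.333 × 9298 = 3096.2 mm.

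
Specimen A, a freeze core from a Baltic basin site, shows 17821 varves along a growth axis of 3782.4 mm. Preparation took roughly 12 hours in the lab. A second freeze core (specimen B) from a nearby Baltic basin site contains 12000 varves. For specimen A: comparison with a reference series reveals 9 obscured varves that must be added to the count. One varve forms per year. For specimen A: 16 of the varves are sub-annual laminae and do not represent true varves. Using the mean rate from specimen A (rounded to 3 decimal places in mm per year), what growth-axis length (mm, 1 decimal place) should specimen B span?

2544.0 mm

Specimen A: correcting the raw count gives 17821 − 16 + 9 = 17814 true varves.
A: Mean rate = 3782.4 mm / 17814 years ≈ 0.212 mm/yr.
Length of B = 0.212 × 12000 = 2544.0 mm.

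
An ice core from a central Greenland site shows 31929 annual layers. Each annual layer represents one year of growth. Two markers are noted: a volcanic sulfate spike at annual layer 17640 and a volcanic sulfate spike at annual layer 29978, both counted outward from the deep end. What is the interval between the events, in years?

12338 years

29978 − 17640 = 12338 annual layers lie between the two events.
At one annual layer per year, 12338 years elapsed between them.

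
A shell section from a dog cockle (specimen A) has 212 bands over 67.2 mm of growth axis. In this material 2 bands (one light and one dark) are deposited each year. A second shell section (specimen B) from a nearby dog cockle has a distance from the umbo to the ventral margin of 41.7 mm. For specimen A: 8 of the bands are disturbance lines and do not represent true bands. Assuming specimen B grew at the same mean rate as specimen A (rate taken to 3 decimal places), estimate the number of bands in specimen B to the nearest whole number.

127 bands

Specimen A: correcting the raw count gives 212 − 8 = 204 true bands.
Specimen A: 204 bands at 2 per year is 204 / 2 = 102 years.
A: Extension rate ≈ 67.2 / 102 = 0.659 mm/yr.
B spans 41.7 / 0.659 = 63.28 years; at 2 bands per year that is 63.28 × 2 ≈ 127 bands.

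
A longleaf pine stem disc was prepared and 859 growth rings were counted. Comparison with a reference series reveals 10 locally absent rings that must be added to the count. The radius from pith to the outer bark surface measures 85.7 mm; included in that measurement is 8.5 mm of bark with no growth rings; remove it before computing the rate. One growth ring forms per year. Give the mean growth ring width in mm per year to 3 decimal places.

0.089 mm per year

True growth ring count = 859 + 10 = 869.
Removing the 8.5 mm offcut leaves 85.7 − 8.5 = 77.2 mm.
Mean rate = 77.2 mm / 869 years ≈ 0.089 mm per year.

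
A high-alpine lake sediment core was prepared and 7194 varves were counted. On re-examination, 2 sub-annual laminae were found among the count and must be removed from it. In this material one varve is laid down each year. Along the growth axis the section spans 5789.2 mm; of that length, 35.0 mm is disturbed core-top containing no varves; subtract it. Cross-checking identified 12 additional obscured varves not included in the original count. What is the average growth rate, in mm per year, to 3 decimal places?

0.799 mm per year

True varve count = 7194 − 2 + 12 = 7204.
Removing the 35.0 mm offcut leaves 5789.2 − 35.0 = 5754.2 mm.
Mean rate = 5754.2 mm / 7204 years ≈ 0.799 mm per year.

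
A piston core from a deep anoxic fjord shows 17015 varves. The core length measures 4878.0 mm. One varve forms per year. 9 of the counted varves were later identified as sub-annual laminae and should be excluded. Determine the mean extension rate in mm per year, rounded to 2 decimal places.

True varve count = 17015 − 9 = 17006.
Extension rate ≈ 4878.0 / 17006 = 0.29 mm per year.

0.29 mm per year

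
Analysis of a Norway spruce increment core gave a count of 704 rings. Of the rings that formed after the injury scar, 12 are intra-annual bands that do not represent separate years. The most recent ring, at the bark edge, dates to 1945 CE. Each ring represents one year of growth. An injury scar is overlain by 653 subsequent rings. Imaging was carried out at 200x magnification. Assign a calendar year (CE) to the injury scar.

653 rings formed after the injury scar.
Removing the 12 false rings leaves 653 − 12 = 641 true rings beyond the injury scar.
The ring at the bark edge is 1945 CE, so the injury scar dates to 1945 − 641 = 1304 CE.

1304 CE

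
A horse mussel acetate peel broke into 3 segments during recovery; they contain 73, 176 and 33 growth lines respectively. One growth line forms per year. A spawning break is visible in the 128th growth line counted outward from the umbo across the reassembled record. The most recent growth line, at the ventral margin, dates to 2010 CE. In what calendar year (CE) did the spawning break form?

Total growth lines = 73 + 176 + 33 = 282.
Between growth line 128 and the ventral margin there are 282 − 128 = 154 growth lines.
Counting back 154 years from 2010 CE places the spawning break in 2010 − 154 = 1856 CE.

1856 CE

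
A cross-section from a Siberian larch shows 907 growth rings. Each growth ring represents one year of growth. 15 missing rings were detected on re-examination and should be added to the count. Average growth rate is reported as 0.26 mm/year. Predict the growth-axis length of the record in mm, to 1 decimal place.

True growth ring count = 907 + 15 = 922.
Predicted length = 0.26 mm/year × 922 years = 239.7 mm.

239.7 mm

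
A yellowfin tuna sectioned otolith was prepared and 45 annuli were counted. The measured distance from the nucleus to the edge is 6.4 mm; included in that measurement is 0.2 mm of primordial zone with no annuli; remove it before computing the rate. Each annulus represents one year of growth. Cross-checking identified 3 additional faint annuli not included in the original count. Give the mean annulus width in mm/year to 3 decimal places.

0.129 mm/year

Adjusted count: 45 + 3 = 48 annuli.
Net length = 6.4 − 0.2 = 6.2 mm.
6.2 mm over 48 years gives 6.2 / 48 ≈ 0.129 mm/year.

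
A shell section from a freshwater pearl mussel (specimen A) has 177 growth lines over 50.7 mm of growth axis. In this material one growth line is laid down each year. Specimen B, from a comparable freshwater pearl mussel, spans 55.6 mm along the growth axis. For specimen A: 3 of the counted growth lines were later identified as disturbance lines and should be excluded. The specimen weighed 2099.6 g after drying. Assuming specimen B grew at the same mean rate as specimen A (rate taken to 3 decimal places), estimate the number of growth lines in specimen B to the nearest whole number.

Specimen A: after corrections the count is 177 − 3 = 174 growth lines.
A: 50.7 mm over 174 years gives 50.7 / 174 ≈ 0.291 mm per year.
B spans 55.6 / 0.291 = 191.07 years ≈ 191 growth lines.

191 growth lines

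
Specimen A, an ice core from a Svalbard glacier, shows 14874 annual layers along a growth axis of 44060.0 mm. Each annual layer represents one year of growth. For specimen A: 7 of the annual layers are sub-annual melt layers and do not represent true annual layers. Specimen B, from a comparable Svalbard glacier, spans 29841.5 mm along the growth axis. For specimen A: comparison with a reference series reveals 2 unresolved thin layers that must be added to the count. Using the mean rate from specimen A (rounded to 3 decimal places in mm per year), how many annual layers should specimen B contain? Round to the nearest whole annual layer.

Specimen A: after corrections the count is 14874 − 7 + 2 = 14869 annual layers.
A: Extension rate ≈ 44060.0 / 14869 = 2.963 mm/year.
Specimen B: 29841.5 mm / 2.963 mm per year = 10071.38 years ≈ 10071 annual layers.

10071 annual layers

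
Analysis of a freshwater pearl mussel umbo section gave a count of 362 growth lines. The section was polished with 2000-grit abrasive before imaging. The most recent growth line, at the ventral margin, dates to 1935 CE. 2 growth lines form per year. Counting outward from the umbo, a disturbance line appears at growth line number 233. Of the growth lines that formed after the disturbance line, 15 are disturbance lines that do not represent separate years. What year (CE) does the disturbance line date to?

The disturbance line sits at growth line 233 from the umbo, so 362 − 233 = 129 growth lines formed after it.
Excluding 15 false growth lines: 129 − 15 = 114.
With 2 growth lines per year, 114 / 2 = 57 years.
The growth line at the ventral margin is 1935 CE, so the disturbance line dates to 1935 − 57 = 1878 CE.

1878 CE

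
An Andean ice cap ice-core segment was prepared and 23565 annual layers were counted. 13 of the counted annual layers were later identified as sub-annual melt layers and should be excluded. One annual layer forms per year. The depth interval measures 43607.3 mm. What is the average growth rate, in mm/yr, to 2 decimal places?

1.85 mm/yr

Adjusted count: 23565 − 13 = 23552 annual layers.
Extension rate ≈ 43607.3 / 23552 = 1.85 mm/yr.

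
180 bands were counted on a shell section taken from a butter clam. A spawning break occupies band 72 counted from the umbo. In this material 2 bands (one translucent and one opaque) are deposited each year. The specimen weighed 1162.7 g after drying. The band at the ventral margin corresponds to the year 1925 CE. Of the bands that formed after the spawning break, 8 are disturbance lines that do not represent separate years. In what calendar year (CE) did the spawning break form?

The spawning break sits at band 72 from the umbo, so 180 − 72 = 108 bands formed after it.
Excluding 8 false bands: 108 − 8 = 100.
100 bands at 2 per year is 100 / 2 = 50 years.
1925 − 50 = 1875 CE.

1875 CE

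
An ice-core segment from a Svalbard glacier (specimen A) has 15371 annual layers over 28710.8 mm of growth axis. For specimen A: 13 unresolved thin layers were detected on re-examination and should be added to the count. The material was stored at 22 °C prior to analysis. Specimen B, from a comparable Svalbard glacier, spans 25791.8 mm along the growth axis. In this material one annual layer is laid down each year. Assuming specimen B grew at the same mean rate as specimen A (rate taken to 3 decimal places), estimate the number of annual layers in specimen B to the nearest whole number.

Specimen A: correcting the raw count gives 15371 + 13 = 15384 true annual layers.
A: Extension rate ≈ 28710.8 / 15384 = 1.866 mm/year.
B spans 25791.8 / 1.866 = 13821.97 years ≈ 13822 annual layers.

13822 annual layers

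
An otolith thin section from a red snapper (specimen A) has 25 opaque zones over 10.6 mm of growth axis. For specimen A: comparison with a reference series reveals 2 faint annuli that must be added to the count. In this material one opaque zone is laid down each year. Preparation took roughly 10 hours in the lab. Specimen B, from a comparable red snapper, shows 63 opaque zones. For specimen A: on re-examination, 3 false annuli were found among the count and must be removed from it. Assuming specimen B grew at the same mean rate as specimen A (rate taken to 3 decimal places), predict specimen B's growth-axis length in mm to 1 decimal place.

27.8 mm

Specimen A: after corrections the count is 25 − 3 + 2 = 24 opaque zones.
A: 10.6 mm over 24 years gives 10.6 / 24 ≈ 0.442 mm/yr.
Length of B = 0.442 × 63 = 27.8 mm.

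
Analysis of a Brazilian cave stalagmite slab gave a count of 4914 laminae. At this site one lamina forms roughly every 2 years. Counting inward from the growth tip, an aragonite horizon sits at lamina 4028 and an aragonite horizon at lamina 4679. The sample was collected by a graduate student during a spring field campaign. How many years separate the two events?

1302 years

Separation: 4679 − 4028 = 651 laminae.
Multiplying by 2 years per lamina: 651 × 2 = 1302 years.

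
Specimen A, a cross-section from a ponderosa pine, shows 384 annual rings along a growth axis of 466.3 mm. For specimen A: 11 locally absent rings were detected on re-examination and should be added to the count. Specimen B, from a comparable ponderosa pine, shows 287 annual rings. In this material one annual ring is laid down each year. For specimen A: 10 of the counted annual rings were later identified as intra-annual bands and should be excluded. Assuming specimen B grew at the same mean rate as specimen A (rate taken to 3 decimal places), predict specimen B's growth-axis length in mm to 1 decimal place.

Specimen A: after corrections the count is 384 − 10 + 11 = 385 annual rings.
A: Extension rate ≈ 466.3 / 385 = 1.211 mm per year.
B's length ≈ 1.211 × 287 = 347.6 mm.

347.6 mm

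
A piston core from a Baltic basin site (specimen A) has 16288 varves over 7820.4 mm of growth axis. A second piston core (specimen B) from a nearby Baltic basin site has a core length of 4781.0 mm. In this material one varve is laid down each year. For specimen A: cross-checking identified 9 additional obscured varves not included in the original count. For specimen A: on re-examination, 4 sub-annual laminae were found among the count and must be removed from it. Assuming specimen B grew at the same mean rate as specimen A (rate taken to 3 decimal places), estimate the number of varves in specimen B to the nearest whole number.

9960 varves

Specimen A: after corrections the count is 16288 − 4 + 9 = 16293 varves.
A: 7820.4 mm over 16293 years gives 7820.4 / 16293 ≈ 0.480 mm per year.
B spans 4781.0 / 0.480 = 9960.42 years ≈ 9960 varves.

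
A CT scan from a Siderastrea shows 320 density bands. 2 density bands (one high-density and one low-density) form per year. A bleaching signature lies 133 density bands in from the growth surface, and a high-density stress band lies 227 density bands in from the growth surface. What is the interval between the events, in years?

The two markers are separated by 227 − 133 = 94 density bands.
Dividing by 2 density bands per year: 94 / 2 = 47 years.

47 years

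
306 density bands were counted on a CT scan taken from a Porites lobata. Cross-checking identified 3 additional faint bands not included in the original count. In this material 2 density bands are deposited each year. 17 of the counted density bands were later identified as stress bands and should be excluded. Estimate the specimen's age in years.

146 years

After corrections the count is 306 − 17 + 3 = 292 density bands.
292 density bands at 2 per year is 292 / 2 = 146 years.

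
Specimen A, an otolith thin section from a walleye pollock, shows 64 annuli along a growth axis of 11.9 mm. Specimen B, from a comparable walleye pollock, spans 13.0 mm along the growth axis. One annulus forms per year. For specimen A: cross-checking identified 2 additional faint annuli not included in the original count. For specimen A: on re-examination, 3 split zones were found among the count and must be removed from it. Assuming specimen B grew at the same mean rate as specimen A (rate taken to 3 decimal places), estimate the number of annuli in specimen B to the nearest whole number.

69 annuli

Specimen A: correcting the raw count gives 64 − 3 + 2 = 63 true annuli.
A: 11.9 mm over 63 years gives 11.9 / 63 ≈ 0.189 mm/year.
Specimen B: 13.0 mm / 0.189 mm per year = 68.78 years ≈ 69 annuli.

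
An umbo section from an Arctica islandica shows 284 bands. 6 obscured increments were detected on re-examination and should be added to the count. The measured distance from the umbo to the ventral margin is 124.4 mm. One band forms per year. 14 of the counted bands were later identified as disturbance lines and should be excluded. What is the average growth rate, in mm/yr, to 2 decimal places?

Adjusted count: 284 − 14 + 6 = 276 bands.
124.4 mm over 276 years gives 124.4 / 276 ≈ 0.45 mm/yr.

0.45 mm/yr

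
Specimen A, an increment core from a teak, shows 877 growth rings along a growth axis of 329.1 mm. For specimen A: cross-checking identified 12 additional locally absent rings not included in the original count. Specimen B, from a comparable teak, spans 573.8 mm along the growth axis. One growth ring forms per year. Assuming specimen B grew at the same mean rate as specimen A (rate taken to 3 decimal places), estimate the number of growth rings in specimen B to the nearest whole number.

1551 growth rings

Specimen A: true growth ring count = 877 + 12 = 889.
A: Mean rate = 329.1 mm / 889 years ≈ 0.370 mm/yr.
B spans 573.8 / 0.370 = 1550.81 years ≈ 1551 growth rings.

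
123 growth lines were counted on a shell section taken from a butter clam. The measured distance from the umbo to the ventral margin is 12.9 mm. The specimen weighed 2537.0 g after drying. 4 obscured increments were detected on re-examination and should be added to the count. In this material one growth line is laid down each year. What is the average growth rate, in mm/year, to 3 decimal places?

0.102 mm/year

Correcting the raw count gives 123 + 4 = 127 true growth lines.
12.9 mm over 127 years gives 12.9 / 127 ≈ 0.102 mm/year.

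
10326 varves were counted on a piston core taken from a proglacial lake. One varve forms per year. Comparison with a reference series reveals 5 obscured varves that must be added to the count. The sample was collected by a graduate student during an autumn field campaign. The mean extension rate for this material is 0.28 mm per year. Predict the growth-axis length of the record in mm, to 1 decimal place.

2892.7 mm

Adjusted count: 10326 + 5 = 10331 varves.
Predicted length = 0.28 mm/year × 10331 years = 2892.7 mm.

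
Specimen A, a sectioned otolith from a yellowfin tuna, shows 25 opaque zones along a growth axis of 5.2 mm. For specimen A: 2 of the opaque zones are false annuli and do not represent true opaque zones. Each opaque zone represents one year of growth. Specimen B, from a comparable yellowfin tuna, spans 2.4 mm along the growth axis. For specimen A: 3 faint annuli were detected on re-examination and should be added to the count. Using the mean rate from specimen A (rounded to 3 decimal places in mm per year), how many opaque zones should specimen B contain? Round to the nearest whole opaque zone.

12 opaque zones

Specimen A: after corrections the count is 25 − 2 + 3 = 26 opaque zones.
A: Mean rate = 5.2 mm / 26 years ≈ 0.200 mm/yr.
Specimen B: 2.4 mm / 0.200 mm per year = 12.00 years ≈ 12 opaque zones.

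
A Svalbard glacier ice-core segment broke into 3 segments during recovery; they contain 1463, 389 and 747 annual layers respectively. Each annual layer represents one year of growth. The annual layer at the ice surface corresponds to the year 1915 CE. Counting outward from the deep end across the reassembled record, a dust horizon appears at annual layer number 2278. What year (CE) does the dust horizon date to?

1594 CE

Total annual layers = 1463 + 389 + 747 = 2599.
Between annual layer 2278 and the ice surface there are 2599 − 2278 = 321 annual layers.
Counting back 321 years from 1915 CE places the dust horizon in 1915 − 321 = 1594 CE.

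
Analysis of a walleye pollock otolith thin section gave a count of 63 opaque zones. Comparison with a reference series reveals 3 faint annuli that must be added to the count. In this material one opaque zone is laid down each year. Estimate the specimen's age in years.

66 years

True opaque zone count = 63 + 3 = 66.
With a one-to-one opaque zone periodicity this is 66 years.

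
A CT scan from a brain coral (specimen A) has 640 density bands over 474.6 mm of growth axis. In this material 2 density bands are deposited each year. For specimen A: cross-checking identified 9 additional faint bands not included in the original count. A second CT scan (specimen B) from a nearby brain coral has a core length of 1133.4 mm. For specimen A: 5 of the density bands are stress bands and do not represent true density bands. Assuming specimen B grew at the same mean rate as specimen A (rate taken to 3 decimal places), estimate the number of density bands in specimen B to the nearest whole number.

Specimen A: adjusted count: 640 − 5 + 9 = 644 density bands.
Specimen A: dividing by 2 density bands per year: 644 / 2 = 322 years.
A: Mean rate = 474.6 mm / 322 years ≈ 1.474 mm per year.
For B, 1133.4 / 1.474 = 768.93 years; at 2 density bands per year that is 768.93 × 2 ≈ 1538 density bands.

1538 density bands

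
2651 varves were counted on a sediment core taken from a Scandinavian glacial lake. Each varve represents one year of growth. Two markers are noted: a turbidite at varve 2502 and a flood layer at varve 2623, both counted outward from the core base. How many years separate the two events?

121 years

2623 − 2502 = 121 varves lie between the two events.
One varve per year makes the interval 121 years.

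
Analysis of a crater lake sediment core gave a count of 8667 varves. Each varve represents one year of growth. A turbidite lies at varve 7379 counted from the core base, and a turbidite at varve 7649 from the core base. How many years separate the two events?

270 years

7649 − 7379 = 270 varves lie between the two events.
One varve per year makes the interval 270 years.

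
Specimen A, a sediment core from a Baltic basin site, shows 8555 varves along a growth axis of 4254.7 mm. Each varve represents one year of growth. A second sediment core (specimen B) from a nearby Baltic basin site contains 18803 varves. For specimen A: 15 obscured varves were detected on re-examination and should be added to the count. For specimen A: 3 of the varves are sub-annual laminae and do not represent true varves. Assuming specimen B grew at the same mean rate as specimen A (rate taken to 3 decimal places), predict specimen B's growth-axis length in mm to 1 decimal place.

9345.1 mm

Specimen A: correcting the raw count gives 8555 − 3 + 15 = 8567 true varves.
A: 4254.7 mm over 8567 years gives 4254.7 / 8567 ≈ 0.497 mm/year.
For B, 0.497 mm/year × 18803 years = 9345.1 mm.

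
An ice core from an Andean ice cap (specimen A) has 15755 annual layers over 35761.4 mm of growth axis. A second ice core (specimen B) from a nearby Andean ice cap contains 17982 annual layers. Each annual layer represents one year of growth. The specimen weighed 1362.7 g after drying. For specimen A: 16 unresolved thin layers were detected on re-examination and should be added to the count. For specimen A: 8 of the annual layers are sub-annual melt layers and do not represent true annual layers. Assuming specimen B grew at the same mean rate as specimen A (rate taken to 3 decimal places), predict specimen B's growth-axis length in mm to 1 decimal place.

40801.2 mm

Specimen A: adjusted count: 15755 − 8 + 16 = 15763 annual layers.
A: Mean rate = 35761.4 mm / 15763 years ≈ 2.269 mm per year.
B's length ≈ 2.269 × 17982 = 40801.2 mm.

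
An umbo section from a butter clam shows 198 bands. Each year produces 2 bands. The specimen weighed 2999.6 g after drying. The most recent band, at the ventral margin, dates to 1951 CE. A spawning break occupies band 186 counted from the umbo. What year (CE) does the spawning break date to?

1945 CE

Between band 186 and the ventral margin there are 198 − 186 = 12 bands.
12 bands at 2 per year is 12 / 2 = 6 years.
Counting back 6 years from 1951 CE places the spawning break in 1951 − 6 = 1945 CE.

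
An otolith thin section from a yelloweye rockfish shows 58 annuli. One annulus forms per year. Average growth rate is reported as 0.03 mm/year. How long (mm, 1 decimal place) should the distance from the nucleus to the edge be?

1.7 mm

The record spans 58 years at 0.03 mm per year.
Predicted length = 0.03 mm/year × 58 years = 1.7 mm.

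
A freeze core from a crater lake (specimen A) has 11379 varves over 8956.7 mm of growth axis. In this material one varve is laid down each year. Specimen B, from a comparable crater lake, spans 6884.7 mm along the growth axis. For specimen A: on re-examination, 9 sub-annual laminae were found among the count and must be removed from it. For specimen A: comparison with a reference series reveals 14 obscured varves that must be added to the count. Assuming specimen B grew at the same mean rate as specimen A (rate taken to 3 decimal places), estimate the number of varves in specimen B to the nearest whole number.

8748 varves

Specimen A: correcting the raw count gives 11379 − 9 + 14 = 11384 true varves.
A: 8956.7 mm over 11384 years gives 8956.7 / 11384 ≈ 0.787 mm per year.
B spans 6884.7 / 0.787 = 8748.03 years ≈ 8748 varves.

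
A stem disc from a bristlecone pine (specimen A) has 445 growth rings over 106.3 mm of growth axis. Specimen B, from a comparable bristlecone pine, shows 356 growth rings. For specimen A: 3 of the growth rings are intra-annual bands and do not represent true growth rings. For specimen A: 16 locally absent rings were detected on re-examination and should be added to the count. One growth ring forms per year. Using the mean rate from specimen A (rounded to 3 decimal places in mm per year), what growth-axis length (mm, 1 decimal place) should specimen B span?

82.6 mm

Specimen A: correcting the raw count gives 445 − 3 + 16 = 458 true growth rings.
A: Extension rate ≈ 106.3 / 458 = 0.232 mm/yr.
B's length ≈ 0.232 × 356 = 82.6 mm.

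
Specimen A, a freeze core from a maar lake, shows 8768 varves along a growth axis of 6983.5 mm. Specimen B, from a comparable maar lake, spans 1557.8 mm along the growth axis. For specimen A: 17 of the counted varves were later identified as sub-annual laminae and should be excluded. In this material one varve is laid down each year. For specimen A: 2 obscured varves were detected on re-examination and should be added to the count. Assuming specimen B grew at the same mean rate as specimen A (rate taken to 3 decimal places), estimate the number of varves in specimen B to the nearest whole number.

1952 varves

Specimen A: after corrections the count is 8768 − 17 + 2 = 8753 varves.
A: Mean rate = 6983.5 mm / 8753 years ≈ 0.798 mm/yr.
B spans 1557.8 / 0.798 = 1952.13 years ≈ 1952 varves.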